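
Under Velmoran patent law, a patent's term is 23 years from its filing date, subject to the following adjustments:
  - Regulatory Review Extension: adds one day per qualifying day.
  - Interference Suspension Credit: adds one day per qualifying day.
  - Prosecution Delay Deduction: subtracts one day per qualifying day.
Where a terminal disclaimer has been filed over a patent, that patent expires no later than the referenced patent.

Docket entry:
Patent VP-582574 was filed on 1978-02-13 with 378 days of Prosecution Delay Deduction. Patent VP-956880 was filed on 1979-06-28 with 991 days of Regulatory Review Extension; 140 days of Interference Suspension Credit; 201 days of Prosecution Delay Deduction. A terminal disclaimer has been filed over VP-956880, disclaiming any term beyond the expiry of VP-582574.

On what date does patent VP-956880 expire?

2000-02-01

Natural term of VP-956880:
  Base: filing + 23 years → 28 June 2002.
  Regulatory Review Extension: +991 days → 15 March 2005.
  Interference Suspension Credit: +140 days → 2 August 2005.
  Prosecution Delay Deduction: −201 days → 13 January 2005.
Expiry of referenced patent VP-582574:
  Base: filing + 23 years → 13 February 2001.
  Prosecution Delay Deduction: −378 days → 1 February 2000.
Terminal disclaimer: VP-956880 expires on the earlier of 13 January 2005 and 1 February 2000.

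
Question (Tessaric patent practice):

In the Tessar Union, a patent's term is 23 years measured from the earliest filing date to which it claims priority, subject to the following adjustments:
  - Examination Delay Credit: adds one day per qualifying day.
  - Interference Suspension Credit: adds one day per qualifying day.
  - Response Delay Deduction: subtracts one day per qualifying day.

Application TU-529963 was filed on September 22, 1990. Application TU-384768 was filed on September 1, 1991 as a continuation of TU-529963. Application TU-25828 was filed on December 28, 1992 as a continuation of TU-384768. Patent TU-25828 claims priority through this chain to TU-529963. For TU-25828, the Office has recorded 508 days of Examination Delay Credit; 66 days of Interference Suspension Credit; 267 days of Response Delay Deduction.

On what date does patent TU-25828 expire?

Earliest priority filing: 22 September 1990.
Base term: 22 September 1990 + 23 years → 22 September 2013.
Examination Delay Credit: +508 days → 12 February 2015.
Interference Suspension Credit: +66 days → 19 April 2015.
Response Delay Deduction: −267 days → 26 July 2014.

2014-07-26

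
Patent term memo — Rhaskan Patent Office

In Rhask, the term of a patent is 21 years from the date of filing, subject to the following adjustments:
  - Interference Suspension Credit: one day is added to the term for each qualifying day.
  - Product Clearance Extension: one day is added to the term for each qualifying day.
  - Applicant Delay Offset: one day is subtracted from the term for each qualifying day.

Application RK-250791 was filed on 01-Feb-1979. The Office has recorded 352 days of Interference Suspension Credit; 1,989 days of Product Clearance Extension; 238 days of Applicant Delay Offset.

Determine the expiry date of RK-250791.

Base term: filing date + 21 years → 1 February 2000.
Interference Suspension Credit: +352 days → 18 January 2001.
Product Clearance Extension: +1989 days → 30 June 2006.
Applicant Delay Offset: −238 days → 4 November 2005.

November 4, 2005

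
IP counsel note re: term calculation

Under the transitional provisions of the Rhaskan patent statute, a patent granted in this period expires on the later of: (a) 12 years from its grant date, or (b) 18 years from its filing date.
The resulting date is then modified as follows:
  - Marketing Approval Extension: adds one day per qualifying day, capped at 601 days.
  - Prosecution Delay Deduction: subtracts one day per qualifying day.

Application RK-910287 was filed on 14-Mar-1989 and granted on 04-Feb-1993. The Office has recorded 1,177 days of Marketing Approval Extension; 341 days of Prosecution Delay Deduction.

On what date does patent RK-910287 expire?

2007-11-29

(a) grant + 12 years → 4 February 2005.
(b) filing + 18 years → 14 March 2007.
Later of the two: 14 March 2007.
Marketing Approval Extension: 1177 days claimed exceeds the 601-day cap, so +601 days → 4 November 2008.
Prosecution Delay Deduction: −341 days → 29 November 2007.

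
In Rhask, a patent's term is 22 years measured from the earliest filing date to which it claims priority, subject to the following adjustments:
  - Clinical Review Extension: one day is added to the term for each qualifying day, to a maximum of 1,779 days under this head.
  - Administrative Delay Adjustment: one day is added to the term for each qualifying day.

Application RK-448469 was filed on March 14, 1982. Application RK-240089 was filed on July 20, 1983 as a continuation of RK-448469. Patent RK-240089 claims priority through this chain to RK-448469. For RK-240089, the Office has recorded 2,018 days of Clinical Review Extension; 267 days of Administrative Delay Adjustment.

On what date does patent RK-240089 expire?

2009-10-20

Earliest priority filing: 14 March 1982.
Base term: 14 March 1982 + 22 years → 14 March 2004.
Clinical Review Extension: 2018 days claimed exceeds the 1779-day cap, so +1779 days → 26 January 2009.
Administrative Delay Adjustment: +267 days → 20 October 2009.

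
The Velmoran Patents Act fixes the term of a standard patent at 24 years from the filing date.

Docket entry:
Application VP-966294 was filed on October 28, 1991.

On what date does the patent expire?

October 28, 2015

Filing date + 24 years → 28 October 2015.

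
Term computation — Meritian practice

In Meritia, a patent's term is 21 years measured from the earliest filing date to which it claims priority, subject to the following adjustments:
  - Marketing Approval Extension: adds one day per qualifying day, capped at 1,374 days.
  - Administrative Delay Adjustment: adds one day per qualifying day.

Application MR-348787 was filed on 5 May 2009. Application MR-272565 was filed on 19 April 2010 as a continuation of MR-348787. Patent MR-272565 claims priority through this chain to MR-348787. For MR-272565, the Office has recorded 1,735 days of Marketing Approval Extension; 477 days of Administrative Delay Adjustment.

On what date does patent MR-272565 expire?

May 30, 2035

Earliest priority filing: 5 May 2009.
Base term: 5 May 2009 + 21 years → 5 May 2030.
Marketing Approval Extension: 1735 days claimed exceeds the 1374-day cap, so +1374 days → 7 February 2034.
Administrative Delay Adjustment: +477 days → 30 May 2035.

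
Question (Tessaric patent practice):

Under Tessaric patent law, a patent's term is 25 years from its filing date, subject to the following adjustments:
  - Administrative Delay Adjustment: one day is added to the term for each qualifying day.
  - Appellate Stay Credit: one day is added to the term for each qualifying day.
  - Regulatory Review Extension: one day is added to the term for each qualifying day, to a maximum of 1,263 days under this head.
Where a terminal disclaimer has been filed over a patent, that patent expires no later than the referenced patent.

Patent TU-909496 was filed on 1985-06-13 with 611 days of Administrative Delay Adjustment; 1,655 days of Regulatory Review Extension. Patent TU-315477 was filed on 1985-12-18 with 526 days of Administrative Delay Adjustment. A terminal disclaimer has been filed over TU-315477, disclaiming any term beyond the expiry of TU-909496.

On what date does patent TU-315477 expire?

2012-05-27

Natural term of TU-315477:
  Base: filing + 25 years → 18 December 2010.
  Administrative Delay Adjustment: +526 days → 27 May 2012.
Expiry of referenced patent TU-909496:
  Base: filing + 25 years → 13 June 2010.
  Administrative Delay Adjustment: +611 days → 14 February 2012.
  Regulatory Review Extension: 1655 days claimed exceeds the 1263-day cap, so +1263 days → 31 July 2015.
Terminal disclaimer: TU-315477 expires on the earlier of 27 May 2012 and 31 July 2015.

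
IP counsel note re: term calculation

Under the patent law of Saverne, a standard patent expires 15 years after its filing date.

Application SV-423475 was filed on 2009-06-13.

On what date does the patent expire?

Filing date + 15 years → 13 June 2024.

2024-06-13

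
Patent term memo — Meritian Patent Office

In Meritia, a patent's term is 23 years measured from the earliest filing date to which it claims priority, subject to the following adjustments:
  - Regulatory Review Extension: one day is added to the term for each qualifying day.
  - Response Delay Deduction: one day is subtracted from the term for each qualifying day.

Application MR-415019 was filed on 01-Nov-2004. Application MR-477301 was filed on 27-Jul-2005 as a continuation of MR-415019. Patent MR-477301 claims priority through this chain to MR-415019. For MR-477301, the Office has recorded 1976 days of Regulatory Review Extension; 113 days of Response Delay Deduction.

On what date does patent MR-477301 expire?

December 7, 2032

Earliest priority filing: 1 November 2004.
Base term: 1 November 2004 + 23 years → 1 November 2027.
Regulatory Review Extension: +1976 days → 30 March 2033.
Response Delay Deduction: −113 days → 7 December 2032.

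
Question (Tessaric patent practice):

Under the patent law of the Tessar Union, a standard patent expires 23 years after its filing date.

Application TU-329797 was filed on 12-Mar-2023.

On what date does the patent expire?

March 12, 2046

Filing date + 23 years → 12 March 2046.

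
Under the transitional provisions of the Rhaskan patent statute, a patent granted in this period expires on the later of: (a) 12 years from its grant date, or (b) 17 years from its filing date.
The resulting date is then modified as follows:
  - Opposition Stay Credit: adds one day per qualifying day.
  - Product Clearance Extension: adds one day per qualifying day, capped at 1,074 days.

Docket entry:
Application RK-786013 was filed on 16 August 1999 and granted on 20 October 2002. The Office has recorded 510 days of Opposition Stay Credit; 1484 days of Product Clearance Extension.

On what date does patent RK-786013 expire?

(a) grant + 12 years → 20 October 2014.
(b) filing + 17 years → 16 August 2016.
Later of the two: 16 August 2016.
Opposition Stay Credit: +510 days → 8 January 2018.
Product Clearance Extension: 1484 days claimed exceeds the 1074-day cap, so +1074 days → 17 December 2020.

2020-12-17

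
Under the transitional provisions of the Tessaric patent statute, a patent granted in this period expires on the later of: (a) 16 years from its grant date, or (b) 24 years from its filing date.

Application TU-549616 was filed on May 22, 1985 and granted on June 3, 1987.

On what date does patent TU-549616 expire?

2009-05-22

(a) grant + 16 years → 3 June 2003.
(b) filing + 24 years → 22 May 2009.
Later of the two: 22 May 2009.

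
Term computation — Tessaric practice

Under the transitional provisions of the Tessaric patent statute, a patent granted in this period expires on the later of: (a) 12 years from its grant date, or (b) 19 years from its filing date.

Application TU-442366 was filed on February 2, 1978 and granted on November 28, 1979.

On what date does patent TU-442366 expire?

February 2, 1997

(a) grant + 12 years → 28 November 1991.
(b) filing + 19 years → 2 February 1997.
Later of the two: 2 February 1997.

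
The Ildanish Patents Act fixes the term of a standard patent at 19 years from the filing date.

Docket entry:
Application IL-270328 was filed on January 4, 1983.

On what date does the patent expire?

Filing date + 19 years → 4 January 2002.

2002-01-04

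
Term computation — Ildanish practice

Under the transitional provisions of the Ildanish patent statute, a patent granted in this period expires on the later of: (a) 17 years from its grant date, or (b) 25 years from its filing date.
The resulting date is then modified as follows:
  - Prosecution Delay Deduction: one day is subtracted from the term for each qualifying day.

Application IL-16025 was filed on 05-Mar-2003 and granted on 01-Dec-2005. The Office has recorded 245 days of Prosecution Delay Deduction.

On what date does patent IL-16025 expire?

(a) grant + 17 years → 1 December 2022.
(b) filing + 25 years → 5 March 2028.
Later of the two: 5 March 2028.
Prosecution Delay Deduction: −245 days → 4 July 2027.

2027-07-04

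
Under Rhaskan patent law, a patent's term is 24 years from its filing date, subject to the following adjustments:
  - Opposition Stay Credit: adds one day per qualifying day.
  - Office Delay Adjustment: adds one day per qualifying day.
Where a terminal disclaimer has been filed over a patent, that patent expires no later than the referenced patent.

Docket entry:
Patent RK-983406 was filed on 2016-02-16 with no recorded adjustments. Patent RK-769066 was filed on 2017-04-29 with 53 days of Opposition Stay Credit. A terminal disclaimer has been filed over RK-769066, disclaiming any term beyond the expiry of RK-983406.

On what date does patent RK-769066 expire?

2040-02-16

Natural term of RK-769066:
  Base: filing + 24 years → 29 April 2041.
  Opposition Stay Credit: +53 days → 21 June 2041.
Expiry of referenced patent RK-983406:
  Base: filing + 24 years → 16 February 2040.
Terminal disclaimer: RK-769066 expires on the earlier of 21 June 2041 and 16 February 2040.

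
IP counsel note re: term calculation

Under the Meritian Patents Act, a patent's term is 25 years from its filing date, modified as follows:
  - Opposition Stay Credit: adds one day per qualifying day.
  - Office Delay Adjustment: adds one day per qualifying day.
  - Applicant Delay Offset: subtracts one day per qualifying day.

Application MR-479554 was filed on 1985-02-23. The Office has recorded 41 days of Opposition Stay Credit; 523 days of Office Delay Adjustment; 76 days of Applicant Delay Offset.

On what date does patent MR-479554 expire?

Base term: filing date + 25 years → 23 February 2010.
Opposition Stay Credit: +41 days → 5 April 2010.
Office Delay Adjustment: +523 days → 10 September 2011.
Applicant Delay Offset: −76 days → 26 June 2011.

2011-06-26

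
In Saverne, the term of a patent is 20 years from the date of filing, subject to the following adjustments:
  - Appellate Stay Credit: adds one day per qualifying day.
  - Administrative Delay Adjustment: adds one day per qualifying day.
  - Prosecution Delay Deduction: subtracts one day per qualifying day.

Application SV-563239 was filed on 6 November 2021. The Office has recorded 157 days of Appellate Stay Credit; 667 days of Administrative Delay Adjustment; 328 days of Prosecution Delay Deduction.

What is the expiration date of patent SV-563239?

Base term: filing date + 20 years → 6 November 2041.
Appellate Stay Credit: +157 days → 12 April 2042.
Administrative Delay Adjustment: +667 days → 8 February 2044.
Prosecution Delay Deduction: −328 days → 17 March 2043.

2043-03-17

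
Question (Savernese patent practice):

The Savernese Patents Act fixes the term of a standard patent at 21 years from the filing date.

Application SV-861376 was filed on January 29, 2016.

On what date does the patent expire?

Filing date + 21 years → 29 January 2037.

2037-01-29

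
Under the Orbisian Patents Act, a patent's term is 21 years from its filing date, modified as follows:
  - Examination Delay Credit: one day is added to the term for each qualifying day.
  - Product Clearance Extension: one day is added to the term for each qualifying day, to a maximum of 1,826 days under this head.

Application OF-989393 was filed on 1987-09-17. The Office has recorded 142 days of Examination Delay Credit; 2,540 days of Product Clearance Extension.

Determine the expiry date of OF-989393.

February 6, 2014

Base term: filing date + 21 years → 17 September 2008.
Examination Delay Credit: +142 days → 6 February 2009.
Product Clearance Extension: 2540 days claimed exceeds the 1826-day cap, so +1826 days → 6 February 2014.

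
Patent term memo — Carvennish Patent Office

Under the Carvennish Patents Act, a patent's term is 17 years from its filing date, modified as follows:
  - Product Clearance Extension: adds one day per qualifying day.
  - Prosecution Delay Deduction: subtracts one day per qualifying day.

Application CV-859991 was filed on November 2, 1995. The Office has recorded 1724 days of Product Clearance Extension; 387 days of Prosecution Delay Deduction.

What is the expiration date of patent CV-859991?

2016-07-01

Base term: filing date + 17 years → 2 November 2012.
Product Clearance Extension: +1724 days → 23 July 2017.
Prosecution Delay Deduction: −387 days → 1 July 2016.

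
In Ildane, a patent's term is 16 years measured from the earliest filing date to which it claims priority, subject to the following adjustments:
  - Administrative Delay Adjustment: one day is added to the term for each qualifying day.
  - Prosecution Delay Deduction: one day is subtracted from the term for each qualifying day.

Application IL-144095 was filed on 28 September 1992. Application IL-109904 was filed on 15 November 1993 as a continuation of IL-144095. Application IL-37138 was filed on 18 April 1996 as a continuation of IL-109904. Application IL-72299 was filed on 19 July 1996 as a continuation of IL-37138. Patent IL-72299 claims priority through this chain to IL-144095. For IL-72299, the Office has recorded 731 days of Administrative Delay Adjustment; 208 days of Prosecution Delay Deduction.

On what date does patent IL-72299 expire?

2010-03-05

Earliest priority filing: 28 September 1992.
Base term: 28 September 1992 + 16 years → 28 September 2008.
Administrative Delay Adjustment: +731 days → 29 September 2010.
Prosecution Delay Deduction: −208 days → 5 March 2010.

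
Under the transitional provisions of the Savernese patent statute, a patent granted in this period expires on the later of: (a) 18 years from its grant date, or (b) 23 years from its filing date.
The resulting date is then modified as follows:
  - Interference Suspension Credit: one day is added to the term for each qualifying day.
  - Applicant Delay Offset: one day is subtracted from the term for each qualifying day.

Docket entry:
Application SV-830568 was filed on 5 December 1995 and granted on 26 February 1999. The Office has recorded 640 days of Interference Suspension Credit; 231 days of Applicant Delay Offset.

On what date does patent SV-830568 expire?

2020-01-18

(a) grant + 18 years → 26 February 2017.
(b) filing + 23 years → 5 December 2018.
Later of the two: 5 December 2018.
Interference Suspension Credit: +640 days → 5 September 2020.
Applicant Delay Offset: −231 days → 18 January 2020.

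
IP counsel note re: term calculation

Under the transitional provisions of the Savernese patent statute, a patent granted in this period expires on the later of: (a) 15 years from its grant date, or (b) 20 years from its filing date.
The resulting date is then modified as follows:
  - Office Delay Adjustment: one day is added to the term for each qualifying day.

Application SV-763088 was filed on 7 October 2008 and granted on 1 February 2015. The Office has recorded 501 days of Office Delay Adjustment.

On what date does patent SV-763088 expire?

(a) grant + 15 years → 1 February 2030.
(b) filing + 20 years → 7 October 2028.
Later of the two: 1 February 2030.
Office Delay Adjustment: +501 days → 17 June 2031.

June 17, 2031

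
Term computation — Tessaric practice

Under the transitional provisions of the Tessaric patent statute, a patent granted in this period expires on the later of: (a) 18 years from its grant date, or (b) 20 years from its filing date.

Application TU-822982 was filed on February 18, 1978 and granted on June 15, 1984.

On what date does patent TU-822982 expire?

(a) grant + 18 years → 15 June 2002.
(b) filing + 20 years → 18 February 1998.
Later of the two: 15 June 2002.

June 15, 2002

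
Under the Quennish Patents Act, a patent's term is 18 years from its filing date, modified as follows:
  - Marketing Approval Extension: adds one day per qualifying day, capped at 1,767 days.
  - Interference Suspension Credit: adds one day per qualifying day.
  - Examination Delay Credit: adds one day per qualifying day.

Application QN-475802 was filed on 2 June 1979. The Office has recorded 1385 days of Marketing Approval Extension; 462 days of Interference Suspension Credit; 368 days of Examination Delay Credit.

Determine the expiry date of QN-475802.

Base term: filing date + 18 years → 2 June 1997.
Marketing Approval Extension: 1385 days (within the 1767-day cap) → +1385 days → 18 March 2001.
Interference Suspension Credit: +462 days → 23 June 2002.
Examination Delay Credit: +368 days → 26 June 2003.

2003-06-26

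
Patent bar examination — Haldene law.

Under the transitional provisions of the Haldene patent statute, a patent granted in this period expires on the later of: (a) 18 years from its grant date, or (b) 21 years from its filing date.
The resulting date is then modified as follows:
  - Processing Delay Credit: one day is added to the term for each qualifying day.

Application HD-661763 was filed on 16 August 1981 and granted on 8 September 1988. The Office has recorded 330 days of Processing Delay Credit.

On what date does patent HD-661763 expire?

2007-08-04

(a) grant + 18 years → 8 September 2006.
(b) filing + 21 years → 16 August 2002.
Later of the two: 8 September 2006.
Processing Delay Credit: +330 days → 4 August 2007.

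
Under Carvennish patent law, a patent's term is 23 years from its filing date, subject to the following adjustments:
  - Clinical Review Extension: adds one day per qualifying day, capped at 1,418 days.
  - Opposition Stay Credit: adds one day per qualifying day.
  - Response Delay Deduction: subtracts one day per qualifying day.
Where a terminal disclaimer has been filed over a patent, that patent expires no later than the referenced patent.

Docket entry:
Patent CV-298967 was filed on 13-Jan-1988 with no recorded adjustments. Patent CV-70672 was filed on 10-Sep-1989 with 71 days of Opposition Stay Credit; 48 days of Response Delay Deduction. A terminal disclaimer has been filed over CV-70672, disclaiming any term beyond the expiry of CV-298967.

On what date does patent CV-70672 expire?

Natural term of CV-70672:
  Base: filing + 23 years → 10 September 2012.
  Opposition Stay Credit: +71 days → 20 November 2012.
  Response Delay Deduction: −48 days → 3 October 2012.
Expiry of referenced patent CV-298967:
  Base: filing + 23 years → 13 January 2011.
Terminal disclaimer: CV-70672 expires on the earlier of 3 October 2012 and 13 January 2011.

2011-01-13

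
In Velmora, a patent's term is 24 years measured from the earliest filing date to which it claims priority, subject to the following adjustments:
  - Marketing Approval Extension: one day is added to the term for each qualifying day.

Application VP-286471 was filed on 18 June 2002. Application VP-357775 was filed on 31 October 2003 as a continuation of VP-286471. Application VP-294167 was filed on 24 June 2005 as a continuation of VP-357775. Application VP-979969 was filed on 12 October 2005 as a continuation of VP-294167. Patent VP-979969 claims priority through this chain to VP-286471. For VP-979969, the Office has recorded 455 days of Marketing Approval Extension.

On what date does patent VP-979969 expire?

Earliest priority filing: 18 June 2002.
Base term: 18 June 2002 + 24 years → 18 June 2026.
Marketing Approval Extension: +455 days → 16 September 2027.

September 16, 2027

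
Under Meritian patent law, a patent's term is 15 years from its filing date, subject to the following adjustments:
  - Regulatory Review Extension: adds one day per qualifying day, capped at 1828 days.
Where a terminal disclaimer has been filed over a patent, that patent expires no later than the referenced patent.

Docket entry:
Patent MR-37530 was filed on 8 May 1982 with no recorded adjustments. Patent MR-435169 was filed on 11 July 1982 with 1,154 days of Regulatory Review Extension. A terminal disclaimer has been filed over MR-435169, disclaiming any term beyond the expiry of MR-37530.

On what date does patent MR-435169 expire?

Natural term of MR-435169:
  Base: filing + 15 years → 11 July 1997.
  Regulatory Review Extension: 1154 days (within the 1828-day cap) → +1154 days → 7 September 2000.
Expiry of referenced patent MR-37530:
  Base: filing + 15 years → 8 May 1997.
Terminal disclaimer: MR-435169 expires on the earlier of 7 September 2000 and 8 May 1997.

May 8, 1997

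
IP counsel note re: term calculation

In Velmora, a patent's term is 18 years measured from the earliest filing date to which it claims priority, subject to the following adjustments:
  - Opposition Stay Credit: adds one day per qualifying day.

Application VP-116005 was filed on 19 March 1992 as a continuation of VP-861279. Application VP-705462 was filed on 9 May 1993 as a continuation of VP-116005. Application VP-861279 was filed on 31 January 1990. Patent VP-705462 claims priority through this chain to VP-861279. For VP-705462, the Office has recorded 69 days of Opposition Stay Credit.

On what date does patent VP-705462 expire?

Earliest priority filing: 31 January 1990.
Base term: 31 January 1990 + 18 years → 31 January 2008.
Opposition Stay Credit: +69 days → 9 April 2008.

April 9, 2008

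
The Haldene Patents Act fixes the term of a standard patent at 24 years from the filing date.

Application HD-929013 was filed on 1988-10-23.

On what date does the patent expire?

2012-10-23

Filing date + 24 years → 23 October 2012.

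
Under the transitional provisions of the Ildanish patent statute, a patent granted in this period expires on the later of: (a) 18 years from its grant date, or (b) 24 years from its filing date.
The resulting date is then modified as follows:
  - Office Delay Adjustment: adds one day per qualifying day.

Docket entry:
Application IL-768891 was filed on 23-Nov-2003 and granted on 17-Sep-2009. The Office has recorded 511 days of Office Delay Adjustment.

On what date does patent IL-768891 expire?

(a) grant + 18 years → 17 September 2027.
(b) filing + 24 years → 23 November 2027.
Later of the two: 23 November 2027.
Office Delay Adjustment: +511 days → 17 April 2029.

2029-04-17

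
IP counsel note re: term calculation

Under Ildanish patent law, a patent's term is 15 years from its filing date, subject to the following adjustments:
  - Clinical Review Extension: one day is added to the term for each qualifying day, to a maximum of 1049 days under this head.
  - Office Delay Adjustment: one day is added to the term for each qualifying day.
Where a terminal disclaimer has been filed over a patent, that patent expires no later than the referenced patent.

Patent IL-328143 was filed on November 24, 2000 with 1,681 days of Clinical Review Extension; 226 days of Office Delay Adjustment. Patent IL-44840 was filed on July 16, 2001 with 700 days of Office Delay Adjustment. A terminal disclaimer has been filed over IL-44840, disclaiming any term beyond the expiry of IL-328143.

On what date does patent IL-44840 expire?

June 16, 2018

Natural term of IL-44840:
  Base: filing + 15 years → 16 July 2016.
  Office Delay Adjustment: +700 days → 16 June 2018.
Expiry of referenced patent IL-328143:
  Base: filing + 15 years → 24 November 2015.
  Clinical Review Extension: 1681 days claimed exceeds the 1049-day cap, so +1049 days → 8 October 2018.
  Office Delay Adjustment: +226 days → 22 May 2019.
Terminal disclaimer: IL-44840 expires on the earlier of 16 June 2018 and 22 May 2019.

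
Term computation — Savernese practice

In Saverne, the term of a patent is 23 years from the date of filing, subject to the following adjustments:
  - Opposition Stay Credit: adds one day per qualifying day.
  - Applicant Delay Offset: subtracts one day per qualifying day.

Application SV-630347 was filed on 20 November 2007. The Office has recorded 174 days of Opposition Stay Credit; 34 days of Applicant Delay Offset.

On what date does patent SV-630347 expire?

2031-04-09

Base term: filing date + 23 years → 20 November 2030.
Opposition Stay Credit: +174 days → 13 May 2031.
Applicant Delay Offset: −34 days → 9 April 2031.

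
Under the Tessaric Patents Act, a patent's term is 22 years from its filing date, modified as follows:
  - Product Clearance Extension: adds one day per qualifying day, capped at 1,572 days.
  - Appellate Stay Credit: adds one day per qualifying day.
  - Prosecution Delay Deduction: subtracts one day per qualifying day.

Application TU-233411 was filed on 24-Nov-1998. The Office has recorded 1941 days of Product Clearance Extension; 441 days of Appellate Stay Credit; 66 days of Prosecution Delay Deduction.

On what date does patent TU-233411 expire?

Base term: filing date + 22 years → 24 November 2020.
Product Clearance Extension: 1941 days claimed exceeds the 1572-day cap, so +1572 days → 15 March 2025.
Appellate Stay Credit: +441 days → 30 May 2026.
Prosecution Delay Deduction: −66 days → 25 March 2026.

2026-03-25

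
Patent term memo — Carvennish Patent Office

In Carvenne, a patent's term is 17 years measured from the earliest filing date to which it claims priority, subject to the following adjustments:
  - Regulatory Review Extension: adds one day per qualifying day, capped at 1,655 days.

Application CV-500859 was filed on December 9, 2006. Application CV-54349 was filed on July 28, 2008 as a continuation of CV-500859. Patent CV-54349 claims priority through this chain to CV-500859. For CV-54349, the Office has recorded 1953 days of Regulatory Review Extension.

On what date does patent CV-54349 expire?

Earliest priority filing: 9 December 2006.
Base term: 9 December 2006 + 17 years → 9 December 2023.
Regulatory Review Extension: 1953 days claimed exceeds the 1655-day cap, so +1655 days → 20 June 2028.

2028-06-20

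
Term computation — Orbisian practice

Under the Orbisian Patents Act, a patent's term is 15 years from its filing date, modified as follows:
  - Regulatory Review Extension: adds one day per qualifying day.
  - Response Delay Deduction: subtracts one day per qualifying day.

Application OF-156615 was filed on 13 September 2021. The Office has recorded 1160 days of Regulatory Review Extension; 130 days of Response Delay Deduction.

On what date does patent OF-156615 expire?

July 10, 2039

Base term: filing date + 15 years → 13 September 2036.
Regulatory Review Extension: +1160 days → 17 November 2039.
Response Delay Deduction: −130 days → 10 July 2039.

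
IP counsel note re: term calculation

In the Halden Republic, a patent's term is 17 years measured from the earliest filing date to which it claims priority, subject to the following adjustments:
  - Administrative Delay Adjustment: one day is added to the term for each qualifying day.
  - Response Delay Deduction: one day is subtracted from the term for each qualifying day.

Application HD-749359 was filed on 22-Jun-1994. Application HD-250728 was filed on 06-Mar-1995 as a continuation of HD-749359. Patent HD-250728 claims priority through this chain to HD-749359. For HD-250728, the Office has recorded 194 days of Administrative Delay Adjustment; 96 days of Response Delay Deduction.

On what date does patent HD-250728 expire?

Earliest priority filing: 22 June 1994.
Base term: 22 June 1994 + 17 years → 22 June 2011.
Administrative Delay Adjustment: +194 days → 2 January 2012.
Response Delay Deduction: −96 days → 28 September 2011.

2011-09-28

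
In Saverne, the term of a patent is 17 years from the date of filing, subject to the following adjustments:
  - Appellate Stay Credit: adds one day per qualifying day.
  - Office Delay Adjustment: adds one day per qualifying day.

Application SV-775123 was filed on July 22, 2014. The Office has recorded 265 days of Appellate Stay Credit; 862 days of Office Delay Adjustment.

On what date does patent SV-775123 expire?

Base term: filing date + 17 years → 22 July 2031.
Appellate Stay Credit: +265 days → 12 April 2032.
Office Delay Adjustment: +862 days → 22 August 2034.

2034-08-22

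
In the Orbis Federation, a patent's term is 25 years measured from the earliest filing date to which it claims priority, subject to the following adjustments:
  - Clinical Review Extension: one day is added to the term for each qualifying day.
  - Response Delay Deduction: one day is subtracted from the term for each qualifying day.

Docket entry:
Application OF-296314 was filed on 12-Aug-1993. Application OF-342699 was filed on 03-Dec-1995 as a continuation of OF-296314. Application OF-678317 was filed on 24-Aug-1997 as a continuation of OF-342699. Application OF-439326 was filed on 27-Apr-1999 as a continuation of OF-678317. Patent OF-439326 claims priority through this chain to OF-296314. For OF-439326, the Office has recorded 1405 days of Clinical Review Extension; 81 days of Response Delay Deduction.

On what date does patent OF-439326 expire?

2022-03-28

Earliest priority filing: 12 August 1993.
Base term: 12 August 1993 + 25 years → 12 August 2018.
Clinical Review Extension: +1405 days → 17 June 2022.
Response Delay Deduction: −81 days → 28 March 2022.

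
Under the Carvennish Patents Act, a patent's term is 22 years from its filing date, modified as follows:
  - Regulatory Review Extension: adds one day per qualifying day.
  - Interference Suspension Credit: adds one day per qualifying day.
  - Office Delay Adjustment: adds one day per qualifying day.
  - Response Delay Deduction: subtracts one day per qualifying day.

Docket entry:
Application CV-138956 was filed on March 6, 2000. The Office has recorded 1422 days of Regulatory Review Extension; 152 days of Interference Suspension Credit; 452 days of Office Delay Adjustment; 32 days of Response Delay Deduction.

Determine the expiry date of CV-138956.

Base term: filing date + 22 years → 6 March 2022.
Regulatory Review Extension: +1422 days → 26 January 2026.
Interference Suspension Credit: +152 days → 27 June 2026.
Office Delay Adjustment: +452 days → 22 September 2027.
Response Delay Deduction: −32 days → 21 August 2027.

August 21, 2027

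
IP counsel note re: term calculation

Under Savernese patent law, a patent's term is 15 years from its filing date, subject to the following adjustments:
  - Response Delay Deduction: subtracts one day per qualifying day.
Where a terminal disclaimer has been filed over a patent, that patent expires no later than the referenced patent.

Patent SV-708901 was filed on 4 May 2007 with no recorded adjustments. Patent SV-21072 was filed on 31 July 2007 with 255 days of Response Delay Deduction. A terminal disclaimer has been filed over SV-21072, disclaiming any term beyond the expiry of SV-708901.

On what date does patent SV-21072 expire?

Natural term of SV-21072:
  Base: filing + 15 years → 31 July 2022.
  Response Delay Deduction: −255 days → 18 November 2021.
Expiry of referenced patent SV-708901:
  Base: filing + 15 years → 4 May 2022.
Terminal disclaimer: SV-21072 expires on the earlier of 18 November 2021 and 4 May 2022.

2021-11-18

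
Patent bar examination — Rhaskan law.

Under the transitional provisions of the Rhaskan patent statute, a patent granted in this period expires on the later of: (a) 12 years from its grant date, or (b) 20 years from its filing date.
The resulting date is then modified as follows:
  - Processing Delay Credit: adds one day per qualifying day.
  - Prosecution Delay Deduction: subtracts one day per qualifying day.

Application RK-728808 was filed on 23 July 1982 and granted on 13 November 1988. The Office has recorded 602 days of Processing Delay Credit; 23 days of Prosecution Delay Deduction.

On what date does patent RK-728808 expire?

(a) grant + 12 years → 13 November 2000.
(b) filing + 20 years → 23 July 2002.
Later of the two: 23 July 2002.
Processing Delay Credit: +602 days → 16 March 2004.
Prosecution Delay Deduction: −23 days → 22 February 2004.

2004-02-22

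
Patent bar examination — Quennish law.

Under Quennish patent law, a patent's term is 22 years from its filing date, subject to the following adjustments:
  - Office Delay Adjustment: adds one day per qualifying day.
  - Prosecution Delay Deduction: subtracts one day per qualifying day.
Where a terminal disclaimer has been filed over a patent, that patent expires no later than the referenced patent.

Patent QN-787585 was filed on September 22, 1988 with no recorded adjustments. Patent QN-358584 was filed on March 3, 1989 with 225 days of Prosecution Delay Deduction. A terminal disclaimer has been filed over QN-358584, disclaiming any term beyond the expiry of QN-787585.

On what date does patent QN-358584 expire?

Natural term of QN-358584:
  Base: filing + 22 years → 3 March 2011.
  Prosecution Delay Deduction: −225 days → 21 July 2010.
Expiry of referenced patent QN-787585:
  Base: filing + 22 years → 22 September 2010.
Terminal disclaimer: QN-358584 expires on the earlier of 21 July 2010 and 22 September 2010.

July 21, 2010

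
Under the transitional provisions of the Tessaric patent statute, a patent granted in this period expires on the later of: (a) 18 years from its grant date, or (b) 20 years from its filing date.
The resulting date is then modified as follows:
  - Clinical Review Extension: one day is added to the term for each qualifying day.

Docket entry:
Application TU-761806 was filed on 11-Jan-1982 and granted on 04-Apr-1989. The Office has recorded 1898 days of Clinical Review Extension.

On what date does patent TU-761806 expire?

June 14, 2012

(a) grant + 18 years → 4 April 2007.
(b) filing + 20 years → 11 January 2002.
Later of the two: 4 April 2007.
Clinical Review Extension: +1898 days → 14 June 2012.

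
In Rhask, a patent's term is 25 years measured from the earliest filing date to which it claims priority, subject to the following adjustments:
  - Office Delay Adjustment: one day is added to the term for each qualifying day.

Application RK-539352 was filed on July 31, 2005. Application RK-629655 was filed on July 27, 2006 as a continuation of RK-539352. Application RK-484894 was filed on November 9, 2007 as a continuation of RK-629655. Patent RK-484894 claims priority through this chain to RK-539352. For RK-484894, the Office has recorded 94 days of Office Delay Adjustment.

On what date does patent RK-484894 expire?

Earliest priority filing: 31 July 2005.
Base term: 31 July 2005 + 25 years → 31 July 2030.
Office Delay Adjustment: +94 days → 2 November 2030.

2030-11-02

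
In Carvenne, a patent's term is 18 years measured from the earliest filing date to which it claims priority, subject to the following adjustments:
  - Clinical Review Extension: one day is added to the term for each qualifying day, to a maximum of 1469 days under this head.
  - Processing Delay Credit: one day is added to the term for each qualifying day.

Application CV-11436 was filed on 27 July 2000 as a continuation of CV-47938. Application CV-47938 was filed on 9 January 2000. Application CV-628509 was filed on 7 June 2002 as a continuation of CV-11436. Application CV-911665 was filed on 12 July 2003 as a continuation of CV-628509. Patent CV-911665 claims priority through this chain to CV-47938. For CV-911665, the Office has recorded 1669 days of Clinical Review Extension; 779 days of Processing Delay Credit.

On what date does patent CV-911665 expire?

Earliest priority filing: 9 January 2000.
Base term: 9 January 2000 + 18 years → 9 January 2018.
Clinical Review Extension: 1669 days claimed exceeds the 1469-day cap, so +1469 days → 17 January 2022.
Processing Delay Credit: +779 days → 6 March 2024.

2024-03-06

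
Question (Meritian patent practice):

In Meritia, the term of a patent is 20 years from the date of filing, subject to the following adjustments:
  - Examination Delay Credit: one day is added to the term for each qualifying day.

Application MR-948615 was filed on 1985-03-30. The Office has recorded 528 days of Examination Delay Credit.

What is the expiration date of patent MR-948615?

2006-09-09

Base term: filing date + 20 years → 30 March 2005.
Examination Delay Credit: +528 days → 9 September 2006.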